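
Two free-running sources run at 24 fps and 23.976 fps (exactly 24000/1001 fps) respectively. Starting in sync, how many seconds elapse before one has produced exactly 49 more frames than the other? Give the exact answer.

49049/24 seconds

The gap grows by |24000/1001 − 24| = 24/1001 frames per second.
Time for a 49-frame gap: 49 ÷ (24/1001) = 49049/24 s.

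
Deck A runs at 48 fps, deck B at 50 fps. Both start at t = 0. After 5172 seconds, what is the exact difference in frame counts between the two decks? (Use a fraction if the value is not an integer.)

A emits 48 × 5172 = 248256 frames; B emits 50 × 5172 = 258600.
Difference = 10344 frames; B is ahead of A.

10344 frames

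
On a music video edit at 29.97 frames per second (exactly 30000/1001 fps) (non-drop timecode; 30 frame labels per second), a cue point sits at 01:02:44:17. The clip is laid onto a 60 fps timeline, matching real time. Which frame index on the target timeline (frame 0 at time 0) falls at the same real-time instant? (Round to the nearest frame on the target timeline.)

frame 226100

Source frame index: (1×3600 + 2×60 + 44) × 30 + 17 = 112937.
Real time: 112937 / (30000/1001) = 113049937/30000 s.
Target frame: (113049937/30000) × (60) = 113049937/500 ≈ 226099.874 → 226100.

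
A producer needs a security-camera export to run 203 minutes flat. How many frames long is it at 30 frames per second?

365400 frames

203 min = 12180 s.
Frames = 12180 × 30 = 365400.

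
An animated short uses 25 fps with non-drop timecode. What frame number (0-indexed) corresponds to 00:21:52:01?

Total seconds to the label: (0 × 3600 + 21 × 60 + 52) = 1312.
Frame index = 1312 × 25 + 1 = 32801.

32801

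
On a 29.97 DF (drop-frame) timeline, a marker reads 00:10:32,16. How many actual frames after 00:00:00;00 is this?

As if non-drop at 30 labels/s: (0 × 3600 + 10 × 60 + 32) × 30 + 16 = 18976.
Minute boundaries passed: 10; those not divisible by 10: 10 − 1 = 9; dropped labels = 2 × 9 = 18.
Actual frame index = 18976 − 18 = 18958.

18958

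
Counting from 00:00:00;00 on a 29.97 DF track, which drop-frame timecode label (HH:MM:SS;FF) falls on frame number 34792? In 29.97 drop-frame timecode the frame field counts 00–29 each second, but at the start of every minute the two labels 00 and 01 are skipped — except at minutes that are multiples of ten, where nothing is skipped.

00:19:20;28

Each 10-minute DF block holds 10 × 60 × 30 − 9 × 2 = 17982 frames. 34792 ÷ 17982 → 1 full block, remainder 16810.
Within the partial block the first minute is 1800 frames and each further minute 1798, so 9 further minute boundaries passed. Total skipped labels = 18 × 1 + 2 × 9 = 36.
Non-drop label index = 34792 + 36 = 34828; at 30 labels/s that is 00:19:20:28, i.e. DF 00:19:20;28.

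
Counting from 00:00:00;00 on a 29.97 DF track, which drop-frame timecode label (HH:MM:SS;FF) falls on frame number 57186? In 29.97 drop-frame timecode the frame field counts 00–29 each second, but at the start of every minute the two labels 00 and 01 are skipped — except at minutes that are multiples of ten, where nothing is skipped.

00:31:48;02

Each 10-minute DF block holds 10 × 60 × 30 − 9 × 2 = 17982 frames. 57186 ÷ 17982 → 3 full blocks, remainder 3240.
Within the partial block the first minute is 1800 frames and each further minute 1798, so 1 further minute boundary passed. Total skipped labels = 18 × 3 + 2 × 1 = 56.
Non-drop label index = 57186 + 56 = 57242; at 30 labels/s that is 00:31:48:02, i.e. DF 00:31:48;02.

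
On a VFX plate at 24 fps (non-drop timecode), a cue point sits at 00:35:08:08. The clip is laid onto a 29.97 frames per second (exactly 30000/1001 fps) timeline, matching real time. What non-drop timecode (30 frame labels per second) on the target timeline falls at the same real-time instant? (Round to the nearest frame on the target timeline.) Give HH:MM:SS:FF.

00:35:06:07

Source frame index: (0×3600 + 35×60 + 8) × 24 + 8 = 50600.
Real time: 50600 / (24) = 6325/3 s.
Target frame: (6325/3) × (30000/1001) = 5750000/91 ≈ 63186.813 → 63187.
At 30 labels/s: frame 63187 → 00:35:06:07.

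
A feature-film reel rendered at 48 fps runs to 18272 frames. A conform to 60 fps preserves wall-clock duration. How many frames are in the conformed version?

22840 frames

Target frames = source frames × (target rate / source rate) = 18272 × (60)/(48) = 18272 × 5/4 = 22840.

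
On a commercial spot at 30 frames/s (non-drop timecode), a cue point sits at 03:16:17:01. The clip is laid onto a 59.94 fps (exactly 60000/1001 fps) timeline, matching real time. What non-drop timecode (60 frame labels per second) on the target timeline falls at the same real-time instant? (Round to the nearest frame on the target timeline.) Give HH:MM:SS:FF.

Source frame index: (3×3600 + 16×60 + 17) × 30 + 1 = 353311.
Real time: 353311 / (30) = 353311/30 s.
Target frame: (353311/30) × (60000/1001) = 100946000/143 ≈ 705916.084 → 705916.
At 60 labels/s: frame 705916 → 03:16:05:16.

03:16:05:16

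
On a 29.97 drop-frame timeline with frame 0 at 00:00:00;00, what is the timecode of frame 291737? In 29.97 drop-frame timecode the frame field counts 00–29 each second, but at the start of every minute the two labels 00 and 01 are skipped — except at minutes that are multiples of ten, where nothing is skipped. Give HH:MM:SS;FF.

02:42:14;09

Each 10-minute DF block holds 10 × 60 × 30 − 9 × 2 = 17982 frames. 291737 ÷ 17982 → 16 full blocks, remainder 4025.
Within the partial block the first minute is 1800 frames and each further minute 1798, so 2 further minute boundaries passed. Total skipped labels = 18 × 16 + 2 × 2 = 292.
Non-drop label index = 291737 + 292 = 292029; at 30 labels/s that is 02:42:14:09, i.e. DF 02:42:14;09.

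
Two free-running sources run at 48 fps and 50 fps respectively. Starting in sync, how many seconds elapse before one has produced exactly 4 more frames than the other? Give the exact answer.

2 seconds

The gap grows by |50 − 48| = 2 frames per second.
Time for a 4-frame gap: 4 ÷ (2) = 2 s.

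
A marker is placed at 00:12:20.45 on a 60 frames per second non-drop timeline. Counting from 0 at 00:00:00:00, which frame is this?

Total seconds to the label: (0 × 3600 + 12 × 60 + 20) = 740.
Frame index = 740 × 60 + 45 = 44445.

44445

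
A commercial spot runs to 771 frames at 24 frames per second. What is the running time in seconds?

Running time = 771 / (24) = 32.125 s.

32.125 seconds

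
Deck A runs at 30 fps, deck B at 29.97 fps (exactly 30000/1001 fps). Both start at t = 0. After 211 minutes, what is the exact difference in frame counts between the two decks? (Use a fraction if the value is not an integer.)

211 min = 12660 s.
A emits 30 × 12660 = 379800 frames; B emits 30000/1001 × 12660 = 379800000/1001.
Difference = 379800/1001 frames (≈ 379.4206); B is behind A.

379800/1001 frames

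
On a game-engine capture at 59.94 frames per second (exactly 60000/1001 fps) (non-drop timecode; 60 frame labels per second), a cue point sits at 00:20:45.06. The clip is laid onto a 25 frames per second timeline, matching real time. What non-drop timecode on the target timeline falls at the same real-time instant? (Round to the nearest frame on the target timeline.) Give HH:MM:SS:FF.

00:20:46:09

Source frame index: (0×3600 + 20×60 + 45) × 60 + 6 = 74706.
Real time: 74706 / (60000/1001) = 12463451/10000 s.
Target frame: (12463451/10000) × (25) = 12463451/400 ≈ 31158.627 → 31159.
At 25 labels/s: frame 31159 → 00:20:46:09.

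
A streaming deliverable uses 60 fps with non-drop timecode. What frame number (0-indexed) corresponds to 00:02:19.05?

Total seconds to the label: (0 × 3600 + 2 × 60 + 19) = 139.
Frame index = 139 × 60 + 5 = 8345.

frame 8345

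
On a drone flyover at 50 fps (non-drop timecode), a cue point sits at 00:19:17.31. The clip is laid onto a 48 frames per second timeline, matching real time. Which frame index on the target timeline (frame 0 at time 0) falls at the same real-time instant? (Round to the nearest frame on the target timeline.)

Source frame index: (0×3600 + 19×60 + 17) × 50 + 31 = 57881.
Real time: 57881 / (50) = 57881/50 s.
Target frame: (57881/50) × (48) = 1389144/25 ≈ 55565.760 → 55566.

frame 55566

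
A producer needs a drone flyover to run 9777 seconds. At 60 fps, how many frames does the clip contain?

586620 frames

Frames = 9777 × 60 = 586620.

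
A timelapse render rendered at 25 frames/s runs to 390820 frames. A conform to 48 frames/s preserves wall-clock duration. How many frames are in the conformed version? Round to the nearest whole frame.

750374 frames

Frames at target rate = 390820 × (48) / (25) = 3751872/5 ≈ 750374.400.
Nearest whole frame: 750374.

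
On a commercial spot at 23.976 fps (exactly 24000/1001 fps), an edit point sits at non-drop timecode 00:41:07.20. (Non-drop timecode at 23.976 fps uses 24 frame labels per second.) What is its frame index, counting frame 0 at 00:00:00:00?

Total seconds to the label: (0 × 3600 + 41 × 60 + 7) = 2467.
Frame index = 2467 × 24 + 20 = 59228.

frame 59228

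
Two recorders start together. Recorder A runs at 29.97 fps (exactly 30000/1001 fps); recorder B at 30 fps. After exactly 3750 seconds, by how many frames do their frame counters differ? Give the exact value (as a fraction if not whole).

A emits 30000/1001 × 3750 = 112500000/1001 frames; B emits 30 × 3750 = 112500.
Difference = 112500/1001 frames (≈ 112.3876); B is ahead of A.

112500/1001 frames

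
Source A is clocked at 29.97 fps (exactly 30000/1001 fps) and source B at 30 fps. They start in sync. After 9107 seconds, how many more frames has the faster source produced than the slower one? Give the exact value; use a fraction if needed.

A emits 30000/1001 × 9107 = 39030000/143 frames; B emits 30 × 9107 = 273210.
Difference = 39030/143 frames (≈ 272.9371); B is ahead of A.

39030/143 frames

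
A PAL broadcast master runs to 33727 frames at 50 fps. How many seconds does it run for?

674.54 seconds

Running time = 33727 / (50) = 674.54 s.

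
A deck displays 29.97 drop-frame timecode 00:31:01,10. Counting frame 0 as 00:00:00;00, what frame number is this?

55784

Complete 10-minute blocks: 3, each 17982 frames → 53946.
Remaining 1 whole minute in the current block: 1800 + 0 × 1798 = 1800 frames.
Within the current minute: 1 × 30 + 10 − 2 = 38 (labels ;00/;01 skipped at this minute). Total = 53946 + 1800 + 38 = 55784.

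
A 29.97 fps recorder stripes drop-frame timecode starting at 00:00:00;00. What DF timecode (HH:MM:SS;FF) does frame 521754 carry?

04:50:09;06

Ten DF minutes hold 17982 frames, so frame 521754 lies in block 29 (frames 521478–539459) with 276 frames into that block.
The block's first minute is 1800 frames and the rest 1798 each; 276 frames reaches minute 0, so 29 × 18 + 0 × 2 = 522 labels have been skipped so far.
Adding those back, label number 521754 + 522 = 522276 at 30 labels/s is 17409 s + 6 f = 4 h 50 min 9 s frame 6, i.e. 04:50:09;06.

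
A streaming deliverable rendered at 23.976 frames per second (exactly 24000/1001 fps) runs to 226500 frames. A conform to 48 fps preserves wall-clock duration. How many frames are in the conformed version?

453453 frames

Target frames = source frames × (target rate / source rate) = 226500 × (48)/(24000/1001) = 226500 × 1001/500 = 453453.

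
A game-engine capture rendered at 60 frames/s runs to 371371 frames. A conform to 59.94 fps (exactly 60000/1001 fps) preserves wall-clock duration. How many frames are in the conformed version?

371000 frames

Target frames = source frames × (target rate / source rate) = 371371 × (60000/1001)/(60) = 371371 × 1000/1001 = 371000.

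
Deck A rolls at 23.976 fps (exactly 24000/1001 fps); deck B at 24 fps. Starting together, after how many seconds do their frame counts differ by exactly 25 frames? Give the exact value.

The gap grows by |24 − 24000/1001| = 24/1001 frames per second.
Time for a 25-frame gap: 25 ÷ (24/1001) = 25025/24 s.

25025/24 seconds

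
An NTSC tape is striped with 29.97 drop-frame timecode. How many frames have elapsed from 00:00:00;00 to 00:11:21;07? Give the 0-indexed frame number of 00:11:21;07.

Complete 10-minute blocks: 1, each 17982 frames → 17982.
Remaining 1 whole minute in the current block: 1800 + 0 × 1798 = 1800 frames.
Within the current minute: 21 × 30 + 7 − 2 = 635 (labels ;00/;01 skipped at this minute). Total = 17982 + 1800 + 635 = 20417.

20417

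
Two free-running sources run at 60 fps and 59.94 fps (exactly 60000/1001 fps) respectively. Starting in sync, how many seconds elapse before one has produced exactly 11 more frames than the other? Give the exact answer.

The gap grows by |60000/1001 − 60| = 60/1001 frames per second.
Time for a 11-frame gap: 11 ÷ (60/1001) = 11011/60 s.

11011/60 seconds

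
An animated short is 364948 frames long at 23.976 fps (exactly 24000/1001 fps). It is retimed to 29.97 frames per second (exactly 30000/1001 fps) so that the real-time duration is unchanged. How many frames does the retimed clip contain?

456185 frames

Target frames = source frames × (target rate / source rate) = 364948 × (30000/1001)/(24000/1001) = 364948 × 5/4 = 456185.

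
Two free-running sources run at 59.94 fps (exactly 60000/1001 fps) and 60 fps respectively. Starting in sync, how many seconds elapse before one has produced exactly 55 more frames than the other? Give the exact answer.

The gap grows by |60 − 60000/1001| = 60/1001 frames per second.
Time for a 55-frame gap: 55 ÷ (60/1001) = 11011/12 s.

11011/12 seconds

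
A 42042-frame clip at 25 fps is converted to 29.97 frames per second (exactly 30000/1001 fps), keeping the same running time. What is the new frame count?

Target frames = source frames × (target rate / source rate) = 42042 × (30000/1001)/(25) = 42042 × 1200/1001 = 50400.

50400 frames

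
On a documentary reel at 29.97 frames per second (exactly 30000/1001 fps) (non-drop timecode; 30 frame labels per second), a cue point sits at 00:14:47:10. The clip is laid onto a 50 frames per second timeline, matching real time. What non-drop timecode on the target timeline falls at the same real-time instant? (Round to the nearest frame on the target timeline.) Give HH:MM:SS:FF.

00:14:48:11

Source frame index: (0×3600 + 14×60 + 47) × 30 + 10 = 26620.
Real time: 26620 / (30000/1001) = 1332331/1500 s.
Target frame: (1332331/1500) × (50) = 1332331/30 ≈ 44411.033 → 44411.
At 50 labels/s: frame 44411 → 00:14:48:11.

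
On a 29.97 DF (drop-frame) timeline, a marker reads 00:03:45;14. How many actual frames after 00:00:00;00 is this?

As if non-drop at 30 labels/s: (0 × 3600 + 3 × 60 + 45) × 30 + 14 = 6764.
Minute boundaries passed: 3; those not divisible by 10: 3 − 0 = 3; dropped labels = 2 × 3 = 6.
Actual frame index = 6764 − 6 = 6758.

6758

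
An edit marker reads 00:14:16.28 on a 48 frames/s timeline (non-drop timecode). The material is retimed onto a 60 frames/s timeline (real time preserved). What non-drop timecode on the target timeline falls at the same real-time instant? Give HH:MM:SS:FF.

00:14:16:35

Source frame index: (0×3600 + 14×60 + 16) × 48 + 28 = 41116.
Real time: 41116 / (48) = 10279/12 s.
Target frame: (10279/12) × (60) = 51395.
At 60 labels/s: frame 51395 → 00:14:16:35.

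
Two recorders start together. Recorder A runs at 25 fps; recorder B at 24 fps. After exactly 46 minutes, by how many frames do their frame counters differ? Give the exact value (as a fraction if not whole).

46 min = 2760 s.
A emits 25 × 2760 = 69000 frames; B emits 24 × 2760 = 66240.
Difference = 2760 frames; B is behind A.

2760 frames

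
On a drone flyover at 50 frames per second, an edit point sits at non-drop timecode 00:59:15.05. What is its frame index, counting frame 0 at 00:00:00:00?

Total seconds to the label: (0 × 3600 + 59 × 60 + 15) = 3555.
Frame index = 3555 × 50 + 5 = 177755.

frame 177755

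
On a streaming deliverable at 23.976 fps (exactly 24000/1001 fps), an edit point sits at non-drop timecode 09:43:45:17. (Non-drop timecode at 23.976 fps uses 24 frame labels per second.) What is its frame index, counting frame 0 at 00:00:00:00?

Total seconds to the label: (9 × 3600 + 43 × 60 + 45) = 35025.
Frame index = 35025 × 24 + 17 = 840617.

frame 840617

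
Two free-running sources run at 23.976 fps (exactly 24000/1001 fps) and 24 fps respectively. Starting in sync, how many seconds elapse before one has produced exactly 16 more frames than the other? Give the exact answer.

The gap grows by |24 − 24000/1001| = 24/1001 frames per second.
Time for a 16-frame gap: 16 ÷ (24/1001) = 2002/3 s.

2002/3 seconds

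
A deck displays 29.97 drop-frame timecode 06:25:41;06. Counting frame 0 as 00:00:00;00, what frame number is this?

Complete 10-minute blocks: 38, each 17982 frames → 683316.
Remaining 5 whole minutes in the current block: 1800 + 4 × 1798 = 8992 frames.
Within the current minute: 41 × 30 + 6 − 2 = 1234 (labels ;00/;01 skipped at this minute). Total = 683316 + 8992 + 1234 = 693542.

693542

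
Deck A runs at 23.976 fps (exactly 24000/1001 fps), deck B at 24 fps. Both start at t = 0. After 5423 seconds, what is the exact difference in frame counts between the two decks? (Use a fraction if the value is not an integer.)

A emits 24000/1001 × 5423 = 11832000/91 frames; B emits 24 × 5423 = 130152.
Difference = 11832/91 frames (≈ 130.0220); B is ahead of A.

11832/91 frames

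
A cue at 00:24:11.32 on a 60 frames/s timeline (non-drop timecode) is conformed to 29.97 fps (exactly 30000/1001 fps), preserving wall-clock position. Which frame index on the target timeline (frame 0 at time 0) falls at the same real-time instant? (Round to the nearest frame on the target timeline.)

Source frame index: (0×3600 + 24×60 + 11) × 60 + 32 = 87092.
Real time: 87092 / (60) = 21773/15 s.
Target frame: (21773/15) × (30000/1001) = 43546000/1001 ≈ 43502.498 → 43502.

frame 43502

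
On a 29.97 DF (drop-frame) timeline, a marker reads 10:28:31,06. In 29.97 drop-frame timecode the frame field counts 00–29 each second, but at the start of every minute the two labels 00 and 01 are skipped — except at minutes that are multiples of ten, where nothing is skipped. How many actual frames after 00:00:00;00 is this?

1130204

Complete 10-minute blocks: 62, each 17982 frames → 1114884.
Remaining 8 whole minutes in the current block: 1800 + 7 × 1798 = 14386 frames.
Within the current minute: 31 × 30 + 6 − 2 = 934 (labels ;00/;01 skipped at this minute). Total = 1114884 + 14386 + 934 = 1130204.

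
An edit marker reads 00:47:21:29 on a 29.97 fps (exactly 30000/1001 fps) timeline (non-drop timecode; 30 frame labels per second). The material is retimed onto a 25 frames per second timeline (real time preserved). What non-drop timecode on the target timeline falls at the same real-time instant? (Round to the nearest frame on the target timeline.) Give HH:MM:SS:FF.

Source frame index: (0×3600 + 47×60 + 21) × 30 + 29 = 85259.
Real time: 85259 / (30000/1001) = 85344259/30000 s.
Target frame: (85344259/30000) × (25) = 85344259/1200 ≈ 71120.216 → 71120.
At 25 labels/s: frame 71120 → 00:47:24:20.

00:47:24:20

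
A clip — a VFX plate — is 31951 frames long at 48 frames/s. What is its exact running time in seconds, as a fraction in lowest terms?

Running time = 31951 ÷ (48) = 31951 × 1/48 = 31951/48 s.

31951/48 seconds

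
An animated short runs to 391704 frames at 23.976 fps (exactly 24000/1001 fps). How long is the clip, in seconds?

16337.321 seconds

Running time = 391704 / (24000/1001) = 16337.321 s.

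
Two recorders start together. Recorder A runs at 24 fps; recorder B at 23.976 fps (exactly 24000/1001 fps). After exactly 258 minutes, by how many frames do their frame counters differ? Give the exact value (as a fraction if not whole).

258 min = 15480 s.
A emits 24 × 15480 = 371520 frames; B emits 24000/1001 × 15480 = 371520000/1001.
Difference = 371520/1001 frames (≈ 371.1489); B is behind A.

371520/1001 frames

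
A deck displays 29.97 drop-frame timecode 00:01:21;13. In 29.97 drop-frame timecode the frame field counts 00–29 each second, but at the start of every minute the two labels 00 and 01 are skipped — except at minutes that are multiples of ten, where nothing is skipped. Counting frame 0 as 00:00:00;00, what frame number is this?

2441

As if non-drop at 30 labels/s: (0 × 3600 + 1 × 60 + 21) × 30 + 13 = 2443.
Minute boundaries passed: 1; those not divisible by 10: 1 − 0 = 1; dropped labels = 2 × 1 = 2.
Actual frame index = 2443 − 2 = 2441.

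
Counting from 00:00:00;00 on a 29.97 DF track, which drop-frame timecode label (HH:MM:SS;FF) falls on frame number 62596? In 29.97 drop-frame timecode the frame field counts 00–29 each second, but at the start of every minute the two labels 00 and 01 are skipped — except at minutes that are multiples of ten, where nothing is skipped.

00:34:48;18

Each 10-minute DF block holds 10 × 60 × 30 − 9 × 2 = 17982 frames. 62596 ÷ 17982 → 3 full blocks, remainder 8650.
Within the partial block the first minute is 1800 frames and each further minute 1798, so 4 further minute boundaries passed. Total skipped labels = 18 × 3 + 2 × 4 = 62.
Non-drop label index = 62596 + 62 = 62658; at 30 labels/s that is 00:34:48:18, i.e. DF 00:34:48;18.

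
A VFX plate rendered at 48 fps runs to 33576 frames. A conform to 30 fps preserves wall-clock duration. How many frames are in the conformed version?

20985 frames

Target frames = source frames × (target rate / source rate) = 33576 × (30)/(48) = 33576 × 5/8 = 20985.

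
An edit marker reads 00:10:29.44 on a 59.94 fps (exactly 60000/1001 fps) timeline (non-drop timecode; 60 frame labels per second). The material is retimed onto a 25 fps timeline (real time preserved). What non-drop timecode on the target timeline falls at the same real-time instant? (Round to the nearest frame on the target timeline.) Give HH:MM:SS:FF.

00:10:30:09

Source frame index: (0×3600 + 10×60 + 29) × 60 + 44 = 37784.
Real time: 37784 / (60000/1001) = 4727723/7500 s.
Target frame: (4727723/7500) × (25) = 4727723/300 ≈ 15759.077 → 15759.
At 25 labels/s: frame 15759 → 00:10:30:09.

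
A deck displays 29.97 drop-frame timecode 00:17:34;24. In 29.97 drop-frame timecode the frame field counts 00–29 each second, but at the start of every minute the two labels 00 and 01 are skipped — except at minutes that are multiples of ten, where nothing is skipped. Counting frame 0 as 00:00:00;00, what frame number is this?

31612

Complete 10-minute blocks: 1, each 17982 frames → 17982.
Remaining 7 whole minutes in the current block: 1800 + 6 × 1798 = 12588 frames.
Within the current minute: 34 × 30 + 24 − 2 = 1042 (labels ;00/;01 skipped at this minute). Total = 17982 + 12588 + 1042 = 31612.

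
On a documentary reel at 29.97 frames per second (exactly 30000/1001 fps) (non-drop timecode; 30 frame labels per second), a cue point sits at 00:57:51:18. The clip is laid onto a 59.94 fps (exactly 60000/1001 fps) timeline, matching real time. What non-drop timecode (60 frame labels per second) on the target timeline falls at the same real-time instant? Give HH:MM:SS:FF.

00:57:51:36

Source frame index: (0×3600 + 57×60 + 51) × 30 + 18 = 104148.
Real time: 104148 / (30000/1001) = 8687679/2500 s.
Target frame: (8687679/2500) × (60000/1001) = 208296.
At 60 labels/s: frame 208296 → 00:57:51:36.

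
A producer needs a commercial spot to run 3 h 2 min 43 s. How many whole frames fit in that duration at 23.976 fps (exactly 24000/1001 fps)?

262849 frames

3 h 2 min 43 s = 10963 s.
Frames = 10963 × 24000/1001 = 263112000/1001 ≈ 262849.1508.
Complete frames: 262849.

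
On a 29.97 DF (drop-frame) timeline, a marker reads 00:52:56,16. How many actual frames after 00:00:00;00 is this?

95202

Complete 10-minute blocks: 5, each 17982 frames → 89910.
Remaining 2 whole minutes in the current block: 1800 + 1 × 1798 = 3598 frames.
Within the current minute: 56 × 30 + 16 − 2 = 1694 (labels ;00/;01 skipped at this minute). Total = 89910 + 3598 + 1694 = 95202.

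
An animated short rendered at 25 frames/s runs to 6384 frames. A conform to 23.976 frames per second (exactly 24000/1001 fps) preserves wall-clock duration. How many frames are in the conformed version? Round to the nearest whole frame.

6123 frames

Frames at target rate = 6384 × (24000/1001) / (25) = 875520/143 ≈ 6122.517.
Nearest whole frame: 6123.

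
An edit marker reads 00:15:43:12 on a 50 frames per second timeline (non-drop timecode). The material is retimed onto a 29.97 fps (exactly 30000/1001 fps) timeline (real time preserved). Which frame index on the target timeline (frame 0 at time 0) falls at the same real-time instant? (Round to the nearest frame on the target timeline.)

frame 28269

Source frame index: (0×3600 + 15×60 + 43) × 50 + 12 = 47162.
Real time: 47162 / (50) = 23581/25 s.
Target frame: (23581/25) × (30000/1001) = 28297200/1001 ≈ 28268.931 → 28269.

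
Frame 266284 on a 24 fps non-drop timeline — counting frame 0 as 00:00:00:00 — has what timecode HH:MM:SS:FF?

03:04:55:04

266284 ÷ 24 = 11095 full seconds, remainder 4 frames.
11095 s = 3 h 4 min 55 s.
Timecode: 03:04:55:04.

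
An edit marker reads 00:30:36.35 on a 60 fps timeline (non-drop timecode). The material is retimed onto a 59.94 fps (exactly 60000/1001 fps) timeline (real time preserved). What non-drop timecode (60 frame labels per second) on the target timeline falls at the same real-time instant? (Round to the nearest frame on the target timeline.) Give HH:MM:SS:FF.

Source frame index: (0×3600 + 30×60 + 36) × 60 + 35 = 110195.
Real time: 110195 / (60) = 22039/12 s.
Target frame: (22039/12) × (60000/1001) = 110195000/1001 ≈ 110084.915 → 110085.
At 60 labels/s: frame 110085 → 00:30:34:45.

00:30:34:45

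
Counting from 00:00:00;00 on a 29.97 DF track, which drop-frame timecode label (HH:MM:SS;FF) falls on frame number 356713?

Each 10-minute DF block holds 10 × 60 × 30 − 9 × 2 = 17982 frames. 356713 ÷ 17982 → 19 full blocks, remainder 15055.
Within the partial block the first minute is 1800 frames and each further minute 1798, so 8 further minute boundaries passed. Total skipped labels = 18 × 19 + 2 × 8 = 358.
Non-drop label index = 356713 + 358 = 357071; at 30 labels/s that is 03:18:22:11, i.e. DF 03:18:22;11.

03:18:22;11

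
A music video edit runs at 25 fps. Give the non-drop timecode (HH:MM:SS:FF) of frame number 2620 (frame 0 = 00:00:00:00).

2620 ÷ 25 = 104 full seconds, remainder 20 frames.
104 s = 0 h 1 min 44 s.
Timecode: 00:01:44:20.

00:01:44:20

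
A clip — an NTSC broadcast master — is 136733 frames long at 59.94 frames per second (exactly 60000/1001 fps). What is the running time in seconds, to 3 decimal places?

Running time = 136733 × 1001/60000 = 136869733/60000 s ≈ 2281.162 s.

2281.162 seconds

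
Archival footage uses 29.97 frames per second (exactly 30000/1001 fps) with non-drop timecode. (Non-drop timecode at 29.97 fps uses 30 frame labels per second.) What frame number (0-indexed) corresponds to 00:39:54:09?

Total seconds to the label: (0 × 3600 + 39 × 60 + 54) = 2394.
Frame index = 2394 × 30 + 9 = 71829.

frame 71829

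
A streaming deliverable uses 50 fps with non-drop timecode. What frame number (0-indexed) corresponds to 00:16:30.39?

Total seconds to the label: (0 × 3600 + 16 × 60 + 30) = 990.
Frame index = 990 × 50 + 39 = 49539.

49539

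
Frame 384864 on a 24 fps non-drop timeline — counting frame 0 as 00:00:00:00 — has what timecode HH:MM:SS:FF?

04:27:16:00

384864 ÷ 24 = 16036 full seconds, remainder 0 frames.
16036 s = 4 h 27 min 16 s.
Timecode: 04:27:16:00.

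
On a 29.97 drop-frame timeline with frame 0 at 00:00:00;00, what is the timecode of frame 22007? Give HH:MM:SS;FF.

00:12:14;09

Ten DF minutes hold 17982 frames, so frame 22007 lies in block 1 (frames 17982–35963) with 4025 frames into that block.
The block's first minute is 1800 frames and the rest 1798 each; 4025 frames reaches minute 2, so 1 × 18 + 2 × 2 = 22 labels have been skipped so far.
Adding those back, label number 22007 + 22 = 22029 at 30 labels/s is 734 s + 9 f = 0 h 12 min 14 s frame 9, i.e. 00:12:14;09.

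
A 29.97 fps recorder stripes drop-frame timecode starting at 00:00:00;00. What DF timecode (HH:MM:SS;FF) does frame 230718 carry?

02:08:18;10

Ten DF minutes hold 17982 frames, so frame 230718 lies in block 12 (frames 215784–233765) with 14934 frames into that block.
The block's first minute is 1800 frames and the rest 1798 each; 14934 frames reaches minute 8, so 12 × 18 + 8 × 2 = 232 labels have been skipped so far.
Adding those back, label number 230718 + 232 = 230950 at 30 labels/s is 7698 s + 10 f = 2 h 8 min 18 s frame 10, i.e. 02:08:18;10.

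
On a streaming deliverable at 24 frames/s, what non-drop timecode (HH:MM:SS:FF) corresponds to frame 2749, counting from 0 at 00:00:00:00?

2749 ÷ 24 = 114 full seconds, remainder 13 frames.
114 s = 0 h 1 min 54 s.
Timecode: 00:01:54:13.

00:01:54:13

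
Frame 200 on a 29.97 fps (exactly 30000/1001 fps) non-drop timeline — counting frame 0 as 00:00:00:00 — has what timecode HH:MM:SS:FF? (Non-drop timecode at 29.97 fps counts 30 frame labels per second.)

200 ÷ 30 = 6 full seconds, remainder 20 frames.
6 s = 0 h 0 min 6 s.
Timecode: 00:00:06:20.

00:00:06:20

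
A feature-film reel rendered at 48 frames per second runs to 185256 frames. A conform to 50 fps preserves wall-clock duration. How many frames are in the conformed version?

192975 frames

Target frames = source frames × (target rate / source rate) = 185256 × (50)/(48) = 185256 × 25/24 = 192975.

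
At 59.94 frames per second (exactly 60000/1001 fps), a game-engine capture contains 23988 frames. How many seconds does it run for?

Running time = 23988 / (60000/1001) = 400.1998 s.

400.1998 seconds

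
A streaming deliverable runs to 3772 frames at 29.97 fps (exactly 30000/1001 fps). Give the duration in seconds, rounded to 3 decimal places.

Running time = 3772 × 1001/30000 = 943943/7500 s ≈ 125.859 s.

125.859 seconds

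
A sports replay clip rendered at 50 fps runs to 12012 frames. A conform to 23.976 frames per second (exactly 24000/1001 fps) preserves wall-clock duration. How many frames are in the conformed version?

5760 frames

Target frames = source frames × (target rate / source rate) = 12012 × (24000/1001)/(50) = 12012 × 480/1001 = 5760.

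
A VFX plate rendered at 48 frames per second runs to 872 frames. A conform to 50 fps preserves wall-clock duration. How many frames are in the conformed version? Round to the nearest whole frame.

Frames at target rate = 872 × (50) / (48) = 2725/3 ≈ 908.333.
Nearest whole frame: 908.

908 frames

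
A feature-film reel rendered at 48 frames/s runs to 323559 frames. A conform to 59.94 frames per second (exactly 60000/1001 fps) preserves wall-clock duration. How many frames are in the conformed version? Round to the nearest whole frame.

404045 frames

Frames at target rate = 323559 × (60000/1001) / (48) = 404448750/1001 ≈ 404044.705.
Nearest whole frame: 404045.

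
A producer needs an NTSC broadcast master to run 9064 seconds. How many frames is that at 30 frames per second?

271920 frames

Frames = 9064 × 30 = 271920.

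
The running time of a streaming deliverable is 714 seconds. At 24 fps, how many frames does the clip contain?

Frames = 714 × 24 = 17136.

17136 frames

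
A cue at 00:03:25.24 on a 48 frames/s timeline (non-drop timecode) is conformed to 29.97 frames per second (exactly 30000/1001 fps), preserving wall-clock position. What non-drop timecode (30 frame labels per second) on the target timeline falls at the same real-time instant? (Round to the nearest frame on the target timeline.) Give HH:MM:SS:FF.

Source frame index: (0×3600 + 3×60 + 25) × 48 + 24 = 9864.
Real time: 9864 / (48) = 411/2 s.
Target frame: (411/2) × (30000/1001) = 6165000/1001 ≈ 6158.841 → 6159.
At 30 labels/s: frame 6159 → 00:03:25:09.

00:03:25:09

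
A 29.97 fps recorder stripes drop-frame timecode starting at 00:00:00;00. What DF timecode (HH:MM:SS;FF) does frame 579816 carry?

Ten DF minutes hold 17982 frames, so frame 579816 lies in block 32 (frames 575424–593405) with 4392 frames into that block.
The block's first minute is 1800 frames and the rest 1798 each; 4392 frames reaches minute 2, so 32 × 18 + 2 × 2 = 580 labels have been skipped so far.
Adding those back, label number 579816 + 580 = 580396 at 30 labels/s is 19346 s + 16 f = 5 h 22 min 26 s frame 16, i.e. 05:22:26;16.

05:22:26;16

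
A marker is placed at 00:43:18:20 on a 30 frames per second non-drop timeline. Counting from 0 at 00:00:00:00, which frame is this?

77960

Total seconds to the label: (0 × 3600 + 43 × 60 + 18) = 2598.
Frame index = 2598 × 30 + 20 = 77960.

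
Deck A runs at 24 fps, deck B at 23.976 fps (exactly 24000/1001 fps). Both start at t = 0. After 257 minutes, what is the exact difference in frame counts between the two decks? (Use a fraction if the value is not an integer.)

257 min = 15420 s.
A emits 24 × 15420 = 370080 frames; B emits 24000/1001 × 15420 = 370080000/1001.
Difference = 370080/1001 frames (≈ 369.7103); B is behind A.

370080/1001 frames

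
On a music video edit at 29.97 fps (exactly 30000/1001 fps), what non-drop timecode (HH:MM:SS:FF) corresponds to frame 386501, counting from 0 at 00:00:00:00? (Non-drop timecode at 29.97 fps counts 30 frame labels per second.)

03:34:43:11

386501 ÷ 30 = 12883 full seconds, remainder 11 frames.
12883 s = 3 h 34 min 43 s.
Timecode: 03:34:43:11.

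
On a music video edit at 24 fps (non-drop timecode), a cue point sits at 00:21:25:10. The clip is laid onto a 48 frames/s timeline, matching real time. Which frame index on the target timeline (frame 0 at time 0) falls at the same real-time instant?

Source frame index: (0×3600 + 21×60 + 25) × 24 + 10 = 30850.
Real time: 30850 / (24) = 15425/12 s.
Target frame: (15425/12) × (48) = 61700.

frame 61700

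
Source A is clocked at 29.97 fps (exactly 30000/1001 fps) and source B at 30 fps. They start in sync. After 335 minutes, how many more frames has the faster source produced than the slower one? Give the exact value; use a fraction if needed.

603000/1001 frames

335 min = 20100 s.
A emits 30000/1001 × 20100 = 603000000/1001 frames; B emits 30 × 20100 = 603000.
Difference = 603000/1001 frames (≈ 602.3976); B is ahead of A.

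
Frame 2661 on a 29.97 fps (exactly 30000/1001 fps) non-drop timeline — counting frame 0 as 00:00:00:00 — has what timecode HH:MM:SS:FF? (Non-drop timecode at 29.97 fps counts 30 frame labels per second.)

2661 ÷ 30 = 88 full seconds, remainder 21 frames.
88 s = 0 h 1 min 28 s.
Timecode: 00:01:28:21.

00:01:28:21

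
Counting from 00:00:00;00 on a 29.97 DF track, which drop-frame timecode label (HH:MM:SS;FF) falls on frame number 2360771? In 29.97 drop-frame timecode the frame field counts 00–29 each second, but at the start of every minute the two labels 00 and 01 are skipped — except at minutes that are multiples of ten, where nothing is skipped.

21:52:51;03

Each 10-minute DF block holds 10 × 60 × 30 − 9 × 2 = 17982 frames. 2360771 ÷ 17982 → 131 full blocks, remainder 5129.
Within the partial block the first minute is 1800 frames and each further minute 1798, so 2 further minute boundaries passed. Total skipped labels = 18 × 131 + 2 × 2 = 2362.
Non-drop label index = 2360771 + 2362 = 2363133; at 30 labels/s that is 21:52:51:03, i.e. DF 21:52:51;03.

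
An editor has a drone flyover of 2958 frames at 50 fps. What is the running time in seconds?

59.16 seconds

Running time = 2958 / (50) = 59.16 s.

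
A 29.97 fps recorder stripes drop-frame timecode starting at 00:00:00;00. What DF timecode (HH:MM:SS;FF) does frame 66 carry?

00:00:02;06

Each 10-minute DF block holds 10 × 60 × 30 − 9 × 2 = 17982 frames. 66 ÷ 17982 → 0 full blocks, remainder 66.
Within the partial block the first minute is 1800 frames and each further minute 1798, so 0 further minute boundaries passed. Total skipped labels = 18 × 0 + 2 × 0 = 0.
Non-drop label index = 66 + 0 = 66; at 30 labels/s that is 00:00:02:06, i.e. DF 00:00:02;06.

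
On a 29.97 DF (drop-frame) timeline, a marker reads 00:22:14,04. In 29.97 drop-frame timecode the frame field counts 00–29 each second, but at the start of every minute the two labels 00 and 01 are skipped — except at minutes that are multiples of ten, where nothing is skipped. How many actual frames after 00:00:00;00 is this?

39984

Complete 10-minute blocks: 2, each 17982 frames → 35964.
Remaining 2 whole minutes in the current block: 1800 + 1 × 1798 = 3598 frames.
Within the current minute: 14 × 30 + 4 − 2 = 422 (labels ;00/;01 skipped at this minute). Total = 35964 + 3598 + 422 = 39984.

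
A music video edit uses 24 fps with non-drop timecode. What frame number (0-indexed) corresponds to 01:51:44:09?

frame 160905

Total seconds to the label: (1 × 3600 + 51 × 60 + 44) = 6704.
Frame index = 6704 × 24 + 9 = 160905.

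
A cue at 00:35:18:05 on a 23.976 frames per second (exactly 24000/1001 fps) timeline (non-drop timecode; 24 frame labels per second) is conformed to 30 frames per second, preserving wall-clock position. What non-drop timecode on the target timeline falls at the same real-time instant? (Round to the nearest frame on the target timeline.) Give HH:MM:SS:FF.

Source frame index: (0×3600 + 35×60 + 18) × 24 + 5 = 50837.
Real time: 50837 / (24000/1001) = 50887837/24000 s.
Target frame: (50887837/24000) × (30) = 50887837/800 ≈ 63609.796 → 63610.
At 30 labels/s: frame 63610 → 00:35:20:10.

00:35:20:10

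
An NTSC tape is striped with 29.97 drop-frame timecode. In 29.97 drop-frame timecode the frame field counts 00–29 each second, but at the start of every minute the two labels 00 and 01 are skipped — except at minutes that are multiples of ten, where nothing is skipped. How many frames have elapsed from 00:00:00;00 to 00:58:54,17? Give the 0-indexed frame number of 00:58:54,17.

105931

As if non-drop at 30 labels/s: (0 × 3600 + 58 × 60 + 54) × 30 + 17 = 106037.
Minute boundaries passed: 58; those not divisible by 10: 58 − 5 = 53; dropped labels = 2 × 53 = 106.
Actual frame index = 106037 − 106 = 105931.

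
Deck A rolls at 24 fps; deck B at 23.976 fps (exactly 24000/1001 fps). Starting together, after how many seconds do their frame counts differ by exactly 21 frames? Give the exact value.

The gap grows by |24000/1001 − 24| = 24/1001 frames per second.
Time for a 21-frame gap: 21 ÷ (24/1001) = 875.875 s.

875.875 seconds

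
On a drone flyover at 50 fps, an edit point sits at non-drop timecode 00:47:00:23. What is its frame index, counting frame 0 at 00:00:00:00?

141023

Total seconds to the label: (0 × 3600 + 47 × 60 + 0) = 2820.
Frame index = 2820 × 50 + 23 = 141023.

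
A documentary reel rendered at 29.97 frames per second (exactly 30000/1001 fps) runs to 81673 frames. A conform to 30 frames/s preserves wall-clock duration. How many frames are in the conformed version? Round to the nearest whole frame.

Frames at target rate = 81673 × (30) / (30000/1001) = 81754673/1000 ≈ 81754.673.
Nearest whole frame: 81755.

81755 frames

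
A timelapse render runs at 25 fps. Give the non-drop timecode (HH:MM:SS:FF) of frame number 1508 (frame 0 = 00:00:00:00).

00:01:00:08

1508 ÷ 25 = 60 full seconds, remainder 8 frames.
60 s = 0 h 1 min 0 s.
Timecode: 00:01:00:08.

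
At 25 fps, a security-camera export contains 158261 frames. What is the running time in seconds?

Running time = 158261 / (25) = 6330.44 s.

6330.44 seconds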